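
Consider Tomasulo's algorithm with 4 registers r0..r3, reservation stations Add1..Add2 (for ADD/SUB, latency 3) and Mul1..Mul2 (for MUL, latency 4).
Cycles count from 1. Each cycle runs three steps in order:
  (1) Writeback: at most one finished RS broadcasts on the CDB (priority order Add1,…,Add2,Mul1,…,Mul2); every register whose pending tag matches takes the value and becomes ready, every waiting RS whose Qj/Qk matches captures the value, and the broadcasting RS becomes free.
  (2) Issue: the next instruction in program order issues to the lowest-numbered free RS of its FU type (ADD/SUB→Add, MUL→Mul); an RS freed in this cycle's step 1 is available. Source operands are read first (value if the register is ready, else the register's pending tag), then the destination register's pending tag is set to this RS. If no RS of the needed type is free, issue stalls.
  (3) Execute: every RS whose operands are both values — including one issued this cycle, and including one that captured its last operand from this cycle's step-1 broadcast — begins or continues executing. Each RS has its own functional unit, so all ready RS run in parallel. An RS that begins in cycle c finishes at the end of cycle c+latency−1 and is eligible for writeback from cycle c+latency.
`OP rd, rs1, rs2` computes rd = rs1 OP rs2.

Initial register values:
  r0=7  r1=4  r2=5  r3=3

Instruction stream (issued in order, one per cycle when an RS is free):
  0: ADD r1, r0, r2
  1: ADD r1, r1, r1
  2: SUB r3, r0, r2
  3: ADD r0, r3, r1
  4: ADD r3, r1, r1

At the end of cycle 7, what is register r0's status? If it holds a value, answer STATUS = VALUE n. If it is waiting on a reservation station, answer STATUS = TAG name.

  c1: issue ADD r1<-Add1  regs: r0:7,r1:Add1,r2:5,r3:3
  c2: issue ADD r1<-Add2  regs: r0:7,r1:Add2,r2:5,r3:3
  c3: stall  regs: r0:7,r1:Add2,r2:5,r3:3
  c4: CDB Add1=12; issue SUB r3<-Add1  regs: r0:7,r1:Add2,r2:5,r3:Add1
  c5: stall  regs: r0:7,r1:Add2,r2:5,r3:Add1
  c6: stall  regs: r0:7,r1:Add2,r2:5,r3:Add1
  c7: CDB Add1=2; issue ADD r0<-Add1  regs: r0:Add1,r1:Add2,r2:5,r3:2

STATUS = TAG Add1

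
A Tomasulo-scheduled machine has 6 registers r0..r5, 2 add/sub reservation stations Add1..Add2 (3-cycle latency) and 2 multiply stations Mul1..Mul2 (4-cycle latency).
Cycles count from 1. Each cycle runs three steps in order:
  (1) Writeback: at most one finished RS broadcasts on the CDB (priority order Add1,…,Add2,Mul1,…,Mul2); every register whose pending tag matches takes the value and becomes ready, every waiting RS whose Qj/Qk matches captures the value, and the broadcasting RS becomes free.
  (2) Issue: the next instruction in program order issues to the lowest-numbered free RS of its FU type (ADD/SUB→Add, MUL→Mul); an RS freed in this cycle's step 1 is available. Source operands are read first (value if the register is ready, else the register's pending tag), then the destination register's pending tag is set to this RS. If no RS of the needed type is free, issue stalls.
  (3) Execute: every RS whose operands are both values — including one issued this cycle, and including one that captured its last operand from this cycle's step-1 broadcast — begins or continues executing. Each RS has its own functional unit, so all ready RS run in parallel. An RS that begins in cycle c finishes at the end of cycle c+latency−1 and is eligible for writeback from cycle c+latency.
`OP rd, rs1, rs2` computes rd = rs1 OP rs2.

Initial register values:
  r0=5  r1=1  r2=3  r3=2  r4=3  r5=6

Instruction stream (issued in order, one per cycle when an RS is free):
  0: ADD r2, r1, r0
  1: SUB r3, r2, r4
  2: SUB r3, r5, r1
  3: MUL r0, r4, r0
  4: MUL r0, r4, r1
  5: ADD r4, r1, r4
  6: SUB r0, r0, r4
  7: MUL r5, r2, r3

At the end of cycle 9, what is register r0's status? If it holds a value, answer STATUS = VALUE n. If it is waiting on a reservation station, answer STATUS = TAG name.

c1: issue ADD r2<-Add1 | r0:5,r1:1,r2:Add1,r3:2,r4:3,r5:6
c2: issue SUB r3<-Add2 | r0:5,r1:1,r2:Add1,r3:Add2,r4:3,r5:6
c3: stall | r0:5,r1:1,r2:Add1,r3:Add2,r4:3,r5:6
c4: CDB Add1=6; issue SUB r3<-Add1 | r0:5,r1:1,r2:6,r3:Add1,r4:3,r5:6
c5: issue MUL r0<-Mul1 | r0:Mul1,r1:1,r2:6,r3:Add1,r4:3,r5:6
c6: issue MUL r0<-Mul2 | r0:Mul2,r1:1,r2:6,r3:Add1,r4:3,r5:6
c7: CDB Add1=5; issue ADD r4<-Add1 | r0:Mul2,r1:1,r2:6,r3:5,r4:Add1,r5:6
c8: CDB Add2=3; issue SUB r0<-Add2 | r0:Add2,r1:1,r2:6,r3:5,r4:Add1,r5:6
c9: CDB Mul1=15; issue MUL r5<-Mul1 | r0:Add2,r1:1,r2:6,r3:5,r4:Add1,r5:Mul1

STATUS = TAG Add2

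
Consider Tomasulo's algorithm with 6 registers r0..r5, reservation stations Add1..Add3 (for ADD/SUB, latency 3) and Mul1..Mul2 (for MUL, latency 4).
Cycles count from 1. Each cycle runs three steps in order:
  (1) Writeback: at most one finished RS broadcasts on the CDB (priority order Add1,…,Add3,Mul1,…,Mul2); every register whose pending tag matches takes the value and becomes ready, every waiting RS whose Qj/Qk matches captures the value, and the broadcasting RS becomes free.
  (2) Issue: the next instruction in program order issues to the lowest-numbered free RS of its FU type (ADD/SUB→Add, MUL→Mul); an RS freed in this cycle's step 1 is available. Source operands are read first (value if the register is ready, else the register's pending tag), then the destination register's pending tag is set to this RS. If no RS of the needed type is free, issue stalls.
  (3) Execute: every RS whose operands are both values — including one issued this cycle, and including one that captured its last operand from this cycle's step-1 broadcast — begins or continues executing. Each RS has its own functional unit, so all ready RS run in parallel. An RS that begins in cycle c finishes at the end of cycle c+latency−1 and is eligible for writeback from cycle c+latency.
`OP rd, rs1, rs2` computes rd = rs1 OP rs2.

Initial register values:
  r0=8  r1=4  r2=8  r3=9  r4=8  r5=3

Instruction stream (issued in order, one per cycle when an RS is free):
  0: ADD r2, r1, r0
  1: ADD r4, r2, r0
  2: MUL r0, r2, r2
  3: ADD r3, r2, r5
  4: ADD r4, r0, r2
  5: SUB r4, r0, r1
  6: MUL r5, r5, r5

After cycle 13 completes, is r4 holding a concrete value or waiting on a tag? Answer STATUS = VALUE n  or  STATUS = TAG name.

STATUS = VALUE 140

c1: issue ADD r2<-Add1 | r0:8,r1:4,r2:Add1,r3:9,r4:8,r5:3
c2: issue ADD r4<-Add2 | r0:8,r1:4,r2:Add1,r3:9,r4:Add2,r5:3
c3: issue MUL r0<-Mul1 | r0:Mul1,r1:4,r2:Add1,r3:9,r4:Add2,r5:3
c4: CDB Add1=12; issue ADD r3<-Add1 | r0:Mul1,r1:4,r2:12,r3:Add1,r4:Add2,r5:3
c5: issue ADD r4<-Add3 | r0:Mul1,r1:4,r2:12,r3:Add1,r4:Add3,r5:3
c6: stall | r0:Mul1,r1:4,r2:12,r3:Add1,r4:Add3,r5:3
c7: CDB Add1=15; issue SUB r4<-Add1 | r0:Mul1,r1:4,r2:12,r3:15,r4:Add1,r5:3
c8: CDB Add2=20; issue MUL r5<-Mul2 | r0:Mul1,r1:4,r2:12,r3:15,r4:Add1,r5:Mul2
c9: CDB Mul1=144 | r0:144,r1:4,r2:12,r3:15,r4:Add1,r5:Mul2
c10: - | r0:144,r1:4,r2:12,r3:15,r4:Add1,r5:Mul2
c11: - | r0:144,r1:4,r2:12,r3:15,r4:Add1,r5:Mul2
c12: CDB Add1=140 | r0:144,r1:4,r2:12,r3:15,r4:140,r5:Mul2
c13: CDB Add3=156 | r0:144,r1:4,r2:12,r3:15,r4:140,r5:Mul2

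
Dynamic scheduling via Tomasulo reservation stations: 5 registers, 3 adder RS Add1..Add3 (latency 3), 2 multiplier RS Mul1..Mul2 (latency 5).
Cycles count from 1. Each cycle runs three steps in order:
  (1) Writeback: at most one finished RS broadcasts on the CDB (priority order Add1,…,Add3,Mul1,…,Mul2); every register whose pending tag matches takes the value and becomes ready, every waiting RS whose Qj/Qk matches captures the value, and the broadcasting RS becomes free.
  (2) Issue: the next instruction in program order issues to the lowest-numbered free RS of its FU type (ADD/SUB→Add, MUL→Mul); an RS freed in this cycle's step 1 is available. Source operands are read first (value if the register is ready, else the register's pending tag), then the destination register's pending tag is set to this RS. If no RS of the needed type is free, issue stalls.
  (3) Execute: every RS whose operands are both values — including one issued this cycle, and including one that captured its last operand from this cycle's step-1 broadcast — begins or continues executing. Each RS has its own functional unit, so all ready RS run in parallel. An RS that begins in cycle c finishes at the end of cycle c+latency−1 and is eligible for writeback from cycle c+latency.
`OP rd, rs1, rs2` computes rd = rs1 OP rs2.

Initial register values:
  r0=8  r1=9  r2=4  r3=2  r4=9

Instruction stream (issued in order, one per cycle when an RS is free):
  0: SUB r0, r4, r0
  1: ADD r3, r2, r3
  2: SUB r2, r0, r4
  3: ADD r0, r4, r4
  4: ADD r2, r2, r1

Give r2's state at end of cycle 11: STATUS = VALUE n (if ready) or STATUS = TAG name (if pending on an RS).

cycle 1: issue SUB r0<-Add1 // r0:Add1,r1:9,r2:4,r3:2,r4:9
cycle 2: issue ADD r3<-Add2 // r0:Add1,r1:9,r2:4,r3:Add2,r4:9
cycle 3: issue SUB r2<-Add3 // r0:Add1,r1:9,r2:Add3,r3:Add2,r4:9
cycle 4: CDB Add1=1; issue ADD r0<-Add1 // r0:Add1,r1:9,r2:Add3,r3:Add2,r4:9
cycle 5: CDB Add2=6; issue ADD r2<-Add2 // r0:Add1,r1:9,r2:Add2,r3:6,r4:9
cycle 6: - // r0:Add1,r1:9,r2:Add2,r3:6,r4:9
cycle 7: CDB Add1=18 // r0:18,r1:9,r2:Add2,r3:6,r4:9
cycle 8: CDB Add3=-8 // r0:18,r1:9,r2:Add2,r3:6,r4:9
cycle 9: - // r0:18,r1:9,r2:Add2,r3:6,r4:9
cycle 10: - // r0:18,r1:9,r2:Add2,r3:6,r4:9
cycle 11: CDB Add2=1 // r0:18,r1:9,r2:1,r3:6,r4:9

STATUS = VALUE 1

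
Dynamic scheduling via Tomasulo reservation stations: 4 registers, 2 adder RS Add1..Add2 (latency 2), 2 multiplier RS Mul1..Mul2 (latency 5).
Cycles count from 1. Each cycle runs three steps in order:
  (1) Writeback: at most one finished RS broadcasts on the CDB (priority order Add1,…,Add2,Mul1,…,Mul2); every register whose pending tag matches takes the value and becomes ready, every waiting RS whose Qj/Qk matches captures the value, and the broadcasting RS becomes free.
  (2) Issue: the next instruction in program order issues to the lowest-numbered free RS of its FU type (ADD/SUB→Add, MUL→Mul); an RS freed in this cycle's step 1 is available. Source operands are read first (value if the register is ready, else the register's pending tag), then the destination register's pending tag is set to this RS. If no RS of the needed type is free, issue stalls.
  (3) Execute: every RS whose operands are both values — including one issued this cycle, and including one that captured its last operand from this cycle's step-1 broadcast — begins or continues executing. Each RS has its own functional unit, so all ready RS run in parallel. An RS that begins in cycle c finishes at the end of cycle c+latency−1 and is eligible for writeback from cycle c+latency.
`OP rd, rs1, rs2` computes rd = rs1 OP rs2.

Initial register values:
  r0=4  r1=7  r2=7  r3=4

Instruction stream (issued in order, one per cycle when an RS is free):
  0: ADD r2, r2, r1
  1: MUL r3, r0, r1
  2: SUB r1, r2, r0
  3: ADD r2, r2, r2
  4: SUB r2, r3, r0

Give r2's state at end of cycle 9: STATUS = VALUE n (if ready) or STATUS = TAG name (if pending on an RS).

STATUS = VALUE 24

cycle 1: issue ADD r2<-Add1 // r0:4,r1:7,r2:Add1,r3:4
cycle 2: issue MUL r3<-Mul1 // r0:4,r1:7,r2:Add1,r3:Mul1
cycle 3: CDB Add1=14; issue SUB r1<-Add1 // r0:4,r1:Add1,r2:14,r3:Mul1
cycle 4: issue ADD r2<-Add2 // r0:4,r1:Add1,r2:Add2,r3:Mul1
cycle 5: CDB Add1=10; issue SUB r2<-Add1 // r0:4,r1:10,r2:Add1,r3:Mul1
cycle 6: CDB Add2=28 // r0:4,r1:10,r2:Add1,r3:Mul1
cycle 7: CDB Mul1=28 // r0:4,r1:10,r2:Add1,r3:28
cycle 8: - // r0:4,r1:10,r2:Add1,r3:28
cycle 9: CDB Add1=24 // r0:4,r1:10,r2:24,r3:28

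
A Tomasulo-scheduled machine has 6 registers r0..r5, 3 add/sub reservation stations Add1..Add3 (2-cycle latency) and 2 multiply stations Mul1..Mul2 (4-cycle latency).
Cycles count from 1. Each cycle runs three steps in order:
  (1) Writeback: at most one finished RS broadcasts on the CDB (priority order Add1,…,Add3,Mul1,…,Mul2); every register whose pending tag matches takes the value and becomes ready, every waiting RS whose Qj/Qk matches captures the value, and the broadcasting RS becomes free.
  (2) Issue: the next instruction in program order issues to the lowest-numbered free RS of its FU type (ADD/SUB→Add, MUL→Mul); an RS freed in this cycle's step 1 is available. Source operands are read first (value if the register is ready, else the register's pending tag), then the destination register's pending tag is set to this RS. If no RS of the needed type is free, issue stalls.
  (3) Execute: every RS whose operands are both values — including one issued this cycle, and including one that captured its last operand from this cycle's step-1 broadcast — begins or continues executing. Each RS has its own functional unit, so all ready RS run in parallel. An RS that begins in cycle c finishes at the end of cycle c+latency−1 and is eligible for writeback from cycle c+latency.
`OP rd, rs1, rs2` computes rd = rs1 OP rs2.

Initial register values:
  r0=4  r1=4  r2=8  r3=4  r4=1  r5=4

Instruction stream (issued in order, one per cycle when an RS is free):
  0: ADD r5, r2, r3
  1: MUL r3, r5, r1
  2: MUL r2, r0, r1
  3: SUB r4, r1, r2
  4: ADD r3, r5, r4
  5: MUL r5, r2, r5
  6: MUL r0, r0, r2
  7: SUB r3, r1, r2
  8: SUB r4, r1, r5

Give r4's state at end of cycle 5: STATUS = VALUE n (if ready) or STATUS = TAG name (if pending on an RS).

cycle 1: issue ADD r5<-Add1 // r0:4,r1:4,r2:8,r3:4,r4:1,r5:Add1
cycle 2: issue MUL r3<-Mul1 // r0:4,r1:4,r2:8,r3:Mul1,r4:1,r5:Add1
cycle 3: CDB Add1=12; issue MUL r2<-Mul2 // r0:4,r1:4,r2:Mul2,r3:Mul1,r4:1,r5:12
cycle 4: issue SUB r4<-Add1 // r0:4,r1:4,r2:Mul2,r3:Mul1,r4:Add1,r5:12
cycle 5: issue ADD r3<-Add2 // r0:4,r1:4,r2:Mul2,r3:Add2,r4:Add1,r5:12

STATUS = TAG Add1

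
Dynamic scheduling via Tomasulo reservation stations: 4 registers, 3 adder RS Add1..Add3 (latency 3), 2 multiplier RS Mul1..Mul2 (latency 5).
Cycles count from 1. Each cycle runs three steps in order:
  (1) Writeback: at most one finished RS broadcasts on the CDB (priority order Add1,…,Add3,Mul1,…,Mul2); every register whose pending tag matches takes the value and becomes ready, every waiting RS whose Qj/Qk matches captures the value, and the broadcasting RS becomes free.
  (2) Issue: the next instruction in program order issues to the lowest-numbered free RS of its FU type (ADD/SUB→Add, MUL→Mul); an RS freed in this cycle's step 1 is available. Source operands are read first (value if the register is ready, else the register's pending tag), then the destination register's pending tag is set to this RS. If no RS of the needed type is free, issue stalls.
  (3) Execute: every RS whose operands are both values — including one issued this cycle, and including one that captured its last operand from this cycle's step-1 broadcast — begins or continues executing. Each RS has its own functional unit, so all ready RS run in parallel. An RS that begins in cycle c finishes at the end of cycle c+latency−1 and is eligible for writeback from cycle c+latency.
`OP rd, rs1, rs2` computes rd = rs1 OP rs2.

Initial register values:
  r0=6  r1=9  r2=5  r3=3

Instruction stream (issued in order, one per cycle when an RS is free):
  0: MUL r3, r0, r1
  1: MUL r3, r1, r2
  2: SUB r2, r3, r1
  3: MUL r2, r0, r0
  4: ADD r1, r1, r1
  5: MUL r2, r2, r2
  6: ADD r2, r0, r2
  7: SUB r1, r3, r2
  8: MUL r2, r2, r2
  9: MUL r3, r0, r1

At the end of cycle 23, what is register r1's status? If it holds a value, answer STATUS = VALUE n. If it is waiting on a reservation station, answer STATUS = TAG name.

STATUS = VALUE -1257

  c1: issue MUL r3<-Mul1  regs: r0:6,r1:9,r2:5,r3:Mul1
  c2: issue MUL r3<-Mul2  regs: r0:6,r1:9,r2:5,r3:Mul2
  c3: issue SUB r2<-Add1  regs: r0:6,r1:9,r2:Add1,r3:Mul2
  c4: stall  regs: r0:6,r1:9,r2:Add1,r3:Mul2
  c5: stall  regs: r0:6,r1:9,r2:Add1,r3:Mul2
  c6: CDB Mul1=54; issue MUL r2<-Mul1  regs: r0:6,r1:9,r2:Mul1,r3:Mul2
  c7: CDB Mul2=45; issue ADD r1<-Add2  regs: r0:6,r1:Add2,r2:Mul1,r3:45
  c8: issue MUL r2<-Mul2  regs: r0:6,r1:Add2,r2:Mul2,r3:45
  c9: issue ADD r2<-Add3  regs: r0:6,r1:Add2,r2:Add3,r3:45
  c10: CDB Add1=36; issue SUB r1<-Add1  regs: r0:6,r1:Add1,r2:Add3,r3:45
  c11: CDB Add2=18; stall  regs: r0:6,r1:Add1,r2:Add3,r3:45
  c12: CDB Mul1=36; issue MUL r2<-Mul1  regs: r0:6,r1:Add1,r2:Mul1,r3:45
  c13: stall  regs: r0:6,r1:Add1,r2:Mul1,r3:45
  c14: stall  regs: r0:6,r1:Add1,r2:Mul1,r3:45
  c15: stall  regs: r0:6,r1:Add1,r2:Mul1,r3:45
  c16: stall  regs: r0:6,r1:Add1,r2:Mul1,r3:45
  c17: CDB Mul2=1296; issue MUL r3<-Mul2  regs: r0:6,r1:Add1,r2:Mul1,r3:Mul2
  c18: -  regs: r0:6,r1:Add1,r2:Mul1,r3:Mul2
  c19: -  regs: r0:6,r1:Add1,r2:Mul1,r3:Mul2
  c20: CDB Add3=1302  regs: r0:6,r1:Add1,r2:Mul1,r3:Mul2
  c21: -  regs: r0:6,r1:Add1,r2:Mul1,r3:Mul2
  c22: -  regs: r0:6,r1:Add1,r2:Mul1,r3:Mul2
  c23: CDB Add1=-1257  regs: r0:6,r1:-1257,r2:Mul1,r3:Mul2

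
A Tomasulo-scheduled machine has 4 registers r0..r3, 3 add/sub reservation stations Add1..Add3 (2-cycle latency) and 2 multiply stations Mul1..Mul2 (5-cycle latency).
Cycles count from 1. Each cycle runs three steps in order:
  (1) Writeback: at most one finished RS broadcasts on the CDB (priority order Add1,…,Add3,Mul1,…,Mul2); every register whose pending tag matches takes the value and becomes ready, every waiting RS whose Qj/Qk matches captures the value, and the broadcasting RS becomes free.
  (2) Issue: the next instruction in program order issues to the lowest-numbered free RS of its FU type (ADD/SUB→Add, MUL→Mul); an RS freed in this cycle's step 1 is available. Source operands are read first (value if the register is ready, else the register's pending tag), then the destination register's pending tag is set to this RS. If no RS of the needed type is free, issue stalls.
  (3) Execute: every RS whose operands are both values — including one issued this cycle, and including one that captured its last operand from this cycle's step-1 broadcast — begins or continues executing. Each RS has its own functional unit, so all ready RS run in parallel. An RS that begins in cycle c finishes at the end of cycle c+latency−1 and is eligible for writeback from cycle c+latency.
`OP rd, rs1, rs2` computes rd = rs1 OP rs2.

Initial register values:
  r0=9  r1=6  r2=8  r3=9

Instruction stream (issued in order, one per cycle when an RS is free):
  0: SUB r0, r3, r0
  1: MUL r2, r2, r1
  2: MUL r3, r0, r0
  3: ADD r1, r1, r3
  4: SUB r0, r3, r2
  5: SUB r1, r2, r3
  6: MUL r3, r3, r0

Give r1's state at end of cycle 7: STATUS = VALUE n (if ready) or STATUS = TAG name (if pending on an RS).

  c1: issue SUB r0<-Add1  regs: r0:Add1,r1:6,r2:8,r3:9
  c2: issue MUL r2<-Mul1  regs: r0:Add1,r1:6,r2:Mul1,r3:9
  c3: CDB Add1=0; issue MUL r3<-Mul2  regs: r0:0,r1:6,r2:Mul1,r3:Mul2
  c4: issue ADD r1<-Add1  regs: r0:0,r1:Add1,r2:Mul1,r3:Mul2
  c5: issue SUB r0<-Add2  regs: r0:Add2,r1:Add1,r2:Mul1,r3:Mul2
  c6: issue SUB r1<-Add3  regs: r0:Add2,r1:Add3,r2:Mul1,r3:Mul2
  c7: CDB Mul1=48; issue MUL r3<-Mul1  regs: r0:Add2,r1:Add3,r2:48,r3:Mul1

STATUS = TAG Add3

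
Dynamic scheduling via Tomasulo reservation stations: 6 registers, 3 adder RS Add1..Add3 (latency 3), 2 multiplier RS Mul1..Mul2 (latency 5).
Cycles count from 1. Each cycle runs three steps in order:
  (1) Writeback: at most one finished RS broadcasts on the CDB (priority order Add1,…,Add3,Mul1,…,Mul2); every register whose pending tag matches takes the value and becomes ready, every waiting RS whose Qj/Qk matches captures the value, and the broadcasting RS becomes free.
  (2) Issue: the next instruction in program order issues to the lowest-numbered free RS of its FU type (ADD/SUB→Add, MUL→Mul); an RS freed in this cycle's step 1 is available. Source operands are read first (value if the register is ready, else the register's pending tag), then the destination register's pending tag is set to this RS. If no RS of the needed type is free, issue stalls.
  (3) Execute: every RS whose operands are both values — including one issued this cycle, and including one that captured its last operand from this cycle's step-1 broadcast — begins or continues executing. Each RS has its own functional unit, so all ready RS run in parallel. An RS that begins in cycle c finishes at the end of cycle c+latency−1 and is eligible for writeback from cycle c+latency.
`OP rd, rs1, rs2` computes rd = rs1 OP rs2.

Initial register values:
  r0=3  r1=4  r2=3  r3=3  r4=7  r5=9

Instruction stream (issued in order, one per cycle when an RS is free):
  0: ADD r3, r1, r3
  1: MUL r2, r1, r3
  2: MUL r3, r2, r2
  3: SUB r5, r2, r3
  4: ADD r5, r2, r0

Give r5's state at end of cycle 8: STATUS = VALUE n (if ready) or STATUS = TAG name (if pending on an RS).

cycle 1: issue ADD r3<-Add1 // r0:3,r1:4,r2:3,r3:Add1,r4:7,r5:9
cycle 2: issue MUL r2<-Mul1 // r0:3,r1:4,r2:Mul1,r3:Add1,r4:7,r5:9
cycle 3: issue MUL r3<-Mul2 // r0:3,r1:4,r2:Mul1,r3:Mul2,r4:7,r5:9
cycle 4: CDB Add1=7; issue SUB r5<-Add1 // r0:3,r1:4,r2:Mul1,r3:Mul2,r4:7,r5:Add1
cycle 5: issue ADD r5<-Add2 // r0:3,r1:4,r2:Mul1,r3:Mul2,r4:7,r5:Add2
cycle 6: - // r0:3,r1:4,r2:Mul1,r3:Mul2,r4:7,r5:Add2
cycle 7: - // r0:3,r1:4,r2:Mul1,r3:Mul2,r4:7,r5:Add2
cycle 8: - // r0:3,r1:4,r2:Mul1,r3:Mul2,r4:7,r5:Add2

STATUS = TAG Add2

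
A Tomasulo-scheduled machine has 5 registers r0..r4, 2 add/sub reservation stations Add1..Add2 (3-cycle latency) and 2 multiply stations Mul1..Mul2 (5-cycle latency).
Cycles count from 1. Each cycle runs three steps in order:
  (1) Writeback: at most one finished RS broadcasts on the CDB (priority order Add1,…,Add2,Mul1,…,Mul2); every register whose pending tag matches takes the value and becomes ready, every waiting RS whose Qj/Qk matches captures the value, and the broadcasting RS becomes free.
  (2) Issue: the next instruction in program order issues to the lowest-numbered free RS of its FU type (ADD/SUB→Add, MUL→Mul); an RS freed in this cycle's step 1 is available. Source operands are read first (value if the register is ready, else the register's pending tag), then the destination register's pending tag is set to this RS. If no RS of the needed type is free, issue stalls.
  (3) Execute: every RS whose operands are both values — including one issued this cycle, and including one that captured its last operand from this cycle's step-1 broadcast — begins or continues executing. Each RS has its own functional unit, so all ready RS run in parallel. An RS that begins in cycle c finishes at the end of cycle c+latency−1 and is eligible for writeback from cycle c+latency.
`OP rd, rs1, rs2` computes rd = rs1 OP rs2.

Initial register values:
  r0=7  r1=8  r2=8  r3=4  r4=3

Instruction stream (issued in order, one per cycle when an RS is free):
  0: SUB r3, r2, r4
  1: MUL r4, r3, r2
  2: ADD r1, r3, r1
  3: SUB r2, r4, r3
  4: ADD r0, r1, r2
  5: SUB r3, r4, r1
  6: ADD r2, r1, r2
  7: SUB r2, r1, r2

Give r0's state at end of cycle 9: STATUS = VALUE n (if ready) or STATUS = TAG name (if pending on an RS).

STATUS = TAG Add2

  c1: issue SUB r3<-Add1  regs: r0:7,r1:8,r2:8,r3:Add1,r4:3
  c2: issue MUL r4<-Mul1  regs: r0:7,r1:8,r2:8,r3:Add1,r4:Mul1
  c3: issue ADD r1<-Add2  regs: r0:7,r1:Add2,r2:8,r3:Add1,r4:Mul1
  c4: CDB Add1=5; issue SUB r2<-Add1  regs: r0:7,r1:Add2,r2:Add1,r3:5,r4:Mul1
  c5: stall  regs: r0:7,r1:Add2,r2:Add1,r3:5,r4:Mul1
  c6: stall  regs: r0:7,r1:Add2,r2:Add1,r3:5,r4:Mul1
  c7: CDB Add2=13; issue ADD r0<-Add2  regs: r0:Add2,r1:13,r2:Add1,r3:5,r4:Mul1
  c8: stall  regs: r0:Add2,r1:13,r2:Add1,r3:5,r4:Mul1
  c9: CDB Mul1=40; stall  regs: r0:Add2,r1:13,r2:Add1,r3:5,r4:40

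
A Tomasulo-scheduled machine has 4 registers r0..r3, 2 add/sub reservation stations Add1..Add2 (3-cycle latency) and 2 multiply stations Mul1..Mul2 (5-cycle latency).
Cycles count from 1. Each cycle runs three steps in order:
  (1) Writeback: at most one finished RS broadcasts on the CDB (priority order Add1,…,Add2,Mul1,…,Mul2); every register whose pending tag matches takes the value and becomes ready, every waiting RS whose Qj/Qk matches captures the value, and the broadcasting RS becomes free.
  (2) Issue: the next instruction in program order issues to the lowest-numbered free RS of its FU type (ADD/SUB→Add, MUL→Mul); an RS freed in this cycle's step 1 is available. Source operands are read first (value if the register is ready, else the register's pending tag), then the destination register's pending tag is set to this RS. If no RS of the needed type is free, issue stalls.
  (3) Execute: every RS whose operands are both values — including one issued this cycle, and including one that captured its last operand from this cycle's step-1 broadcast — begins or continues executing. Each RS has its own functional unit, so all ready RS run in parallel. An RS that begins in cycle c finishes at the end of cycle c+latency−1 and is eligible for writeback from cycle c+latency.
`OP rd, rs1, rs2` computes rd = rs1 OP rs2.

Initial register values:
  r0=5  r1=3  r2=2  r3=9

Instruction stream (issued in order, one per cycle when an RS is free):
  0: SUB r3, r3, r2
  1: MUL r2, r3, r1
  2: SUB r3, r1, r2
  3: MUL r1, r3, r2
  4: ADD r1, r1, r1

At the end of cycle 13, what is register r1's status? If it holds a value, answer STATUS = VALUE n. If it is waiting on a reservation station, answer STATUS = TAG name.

STATUS = TAG Add1

c1: issue SUB r3<-Add1 | r0:5,r1:3,r2:2,r3:Add1
c2: issue MUL r2<-Mul1 | r0:5,r1:3,r2:Mul1,r3:Add1
c3: issue SUB r3<-Add2 | r0:5,r1:3,r2:Mul1,r3:Add2
c4: CDB Add1=7; issue MUL r1<-Mul2 | r0:5,r1:Mul2,r2:Mul1,r3:Add2
c5: issue ADD r1<-Add1 | r0:5,r1:Add1,r2:Mul1,r3:Add2
c6: - | r0:5,r1:Add1,r2:Mul1,r3:Add2
c7: - | r0:5,r1:Add1,r2:Mul1,r3:Add2
c8: - | r0:5,r1:Add1,r2:Mul1,r3:Add2
c9: CDB Mul1=21 | r0:5,r1:Add1,r2:21,r3:Add2
c10: - | r0:5,r1:Add1,r2:21,r3:Add2
c11: - | r0:5,r1:Add1,r2:21,r3:Add2
c12: CDB Add2=-18 | r0:5,r1:Add1,r2:21,r3:-18
c13: - | r0:5,r1:Add1,r2:21,r3:-18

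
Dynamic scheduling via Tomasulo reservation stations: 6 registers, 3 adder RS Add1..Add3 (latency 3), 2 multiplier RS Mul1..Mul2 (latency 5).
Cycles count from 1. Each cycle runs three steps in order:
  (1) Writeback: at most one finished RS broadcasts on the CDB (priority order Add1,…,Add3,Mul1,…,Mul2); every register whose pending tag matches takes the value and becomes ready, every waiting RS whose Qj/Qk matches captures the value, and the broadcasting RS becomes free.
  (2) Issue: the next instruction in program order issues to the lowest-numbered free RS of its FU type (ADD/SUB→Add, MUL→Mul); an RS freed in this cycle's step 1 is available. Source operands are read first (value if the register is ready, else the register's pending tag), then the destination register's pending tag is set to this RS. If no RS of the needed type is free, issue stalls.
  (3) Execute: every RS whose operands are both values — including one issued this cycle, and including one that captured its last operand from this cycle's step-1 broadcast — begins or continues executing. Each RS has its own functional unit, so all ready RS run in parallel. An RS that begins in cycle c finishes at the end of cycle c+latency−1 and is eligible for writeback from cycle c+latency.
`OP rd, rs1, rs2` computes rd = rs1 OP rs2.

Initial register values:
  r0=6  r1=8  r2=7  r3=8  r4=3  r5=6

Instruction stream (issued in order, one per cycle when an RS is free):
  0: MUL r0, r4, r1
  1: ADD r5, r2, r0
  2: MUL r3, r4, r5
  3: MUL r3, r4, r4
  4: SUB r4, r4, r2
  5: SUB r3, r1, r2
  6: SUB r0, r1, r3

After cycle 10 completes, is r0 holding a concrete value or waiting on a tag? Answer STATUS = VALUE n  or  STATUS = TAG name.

cycle 1: issue MUL r0<-Mul1 // r0:Mul1,r1:8,r2:7,r3:8,r4:3,r5:6
cycle 2: issue ADD r5<-Add1 // r0:Mul1,r1:8,r2:7,r3:8,r4:3,r5:Add1
cycle 3: issue MUL r3<-Mul2 // r0:Mul1,r1:8,r2:7,r3:Mul2,r4:3,r5:Add1
cycle 4: stall // r0:Mul1,r1:8,r2:7,r3:Mul2,r4:3,r5:Add1
cycle 5: stall // r0:Mul1,r1:8,r2:7,r3:Mul2,r4:3,r5:Add1
cycle 6: CDB Mul1=24; issue MUL r3<-Mul1 // r0:24,r1:8,r2:7,r3:Mul1,r4:3,r5:Add1
cycle 7: issue SUB r4<-Add2 // r0:24,r1:8,r2:7,r3:Mul1,r4:Add2,r5:Add1
cycle 8: issue SUB r3<-Add3 // r0:24,r1:8,r2:7,r3:Add3,r4:Add2,r5:Add1
cycle 9: CDB Add1=31; issue SUB r0<-Add1 // r0:Add1,r1:8,r2:7,r3:Add3,r4:Add2,r5:31
cycle 10: CDB Add2=-4 // r0:Add1,r1:8,r2:7,r3:Add3,r4:-4,r5:31

STATUS = TAG Add1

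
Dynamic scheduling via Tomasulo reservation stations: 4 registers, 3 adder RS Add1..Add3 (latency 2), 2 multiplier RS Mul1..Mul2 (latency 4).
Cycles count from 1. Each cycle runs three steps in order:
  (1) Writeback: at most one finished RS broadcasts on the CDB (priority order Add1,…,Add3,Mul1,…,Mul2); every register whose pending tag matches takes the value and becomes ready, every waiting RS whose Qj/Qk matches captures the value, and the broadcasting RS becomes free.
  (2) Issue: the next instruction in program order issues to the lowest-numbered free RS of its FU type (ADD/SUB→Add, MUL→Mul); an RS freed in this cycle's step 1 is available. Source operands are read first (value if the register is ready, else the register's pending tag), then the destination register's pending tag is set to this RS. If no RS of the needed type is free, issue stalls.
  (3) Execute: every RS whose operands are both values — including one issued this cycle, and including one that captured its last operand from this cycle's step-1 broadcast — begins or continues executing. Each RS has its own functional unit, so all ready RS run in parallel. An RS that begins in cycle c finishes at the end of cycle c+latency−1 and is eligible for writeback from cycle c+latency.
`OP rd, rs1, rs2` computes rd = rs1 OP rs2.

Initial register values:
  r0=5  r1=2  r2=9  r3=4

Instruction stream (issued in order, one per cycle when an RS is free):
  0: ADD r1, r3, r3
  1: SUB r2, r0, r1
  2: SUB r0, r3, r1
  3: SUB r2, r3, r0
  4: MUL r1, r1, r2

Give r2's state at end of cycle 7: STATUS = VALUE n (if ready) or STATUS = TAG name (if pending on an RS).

STATUS = VALUE 8

cycle 1: issue ADD r1<-Add1 // r0:5,r1:Add1,r2:9,r3:4
cycle 2: issue SUB r2<-Add2 // r0:5,r1:Add1,r2:Add2,r3:4
cycle 3: CDB Add1=8; issue SUB r0<-Add1 // r0:Add1,r1:8,r2:Add2,r3:4
cycle 4: issue SUB r2<-Add3 // r0:Add1,r1:8,r2:Add3,r3:4
cycle 5: CDB Add1=-4; issue MUL r1<-Mul1 // r0:-4,r1:Mul1,r2:Add3,r3:4
cycle 6: CDB Add2=-3 // r0:-4,r1:Mul1,r2:Add3,r3:4
cycle 7: CDB Add3=8 // r0:-4,r1:Mul1,r2:8,r3:4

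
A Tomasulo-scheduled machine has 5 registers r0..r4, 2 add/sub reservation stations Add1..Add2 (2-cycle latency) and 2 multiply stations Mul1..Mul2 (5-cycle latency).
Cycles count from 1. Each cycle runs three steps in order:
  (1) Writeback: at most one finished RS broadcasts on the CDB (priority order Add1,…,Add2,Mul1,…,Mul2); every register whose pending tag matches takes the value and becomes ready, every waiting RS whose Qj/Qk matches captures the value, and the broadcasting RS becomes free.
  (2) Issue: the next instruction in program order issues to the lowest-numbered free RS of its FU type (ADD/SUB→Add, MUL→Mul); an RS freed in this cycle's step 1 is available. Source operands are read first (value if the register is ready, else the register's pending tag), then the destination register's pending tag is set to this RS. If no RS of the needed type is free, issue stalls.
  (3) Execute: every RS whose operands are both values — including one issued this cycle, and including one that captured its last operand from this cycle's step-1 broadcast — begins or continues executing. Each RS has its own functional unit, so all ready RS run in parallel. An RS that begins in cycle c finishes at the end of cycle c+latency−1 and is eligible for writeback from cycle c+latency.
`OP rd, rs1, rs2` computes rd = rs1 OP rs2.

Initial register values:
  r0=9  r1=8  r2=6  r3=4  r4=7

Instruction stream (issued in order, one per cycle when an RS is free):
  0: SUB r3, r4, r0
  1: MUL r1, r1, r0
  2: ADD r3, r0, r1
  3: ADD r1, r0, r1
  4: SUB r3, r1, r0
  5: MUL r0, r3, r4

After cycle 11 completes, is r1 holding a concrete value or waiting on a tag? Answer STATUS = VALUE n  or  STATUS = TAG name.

  c1: issue SUB r3<-Add1  regs: r0:9,r1:8,r2:6,r3:Add1,r4:7
  c2: issue MUL r1<-Mul1  regs: r0:9,r1:Mul1,r2:6,r3:Add1,r4:7
  c3: CDB Add1=-2; issue ADD r3<-Add1  regs: r0:9,r1:Mul1,r2:6,r3:Add1,r4:7
  c4: issue ADD r1<-Add2  regs: r0:9,r1:Add2,r2:6,r3:Add1,r4:7
  c5: stall  regs: r0:9,r1:Add2,r2:6,r3:Add1,r4:7
  c6: stall  regs: r0:9,r1:Add2,r2:6,r3:Add1,r4:7
  c7: CDB Mul1=72; stall  regs: r0:9,r1:Add2,r2:6,r3:Add1,r4:7
  c8: stall  regs: r0:9,r1:Add2,r2:6,r3:Add1,r4:7
  c9: CDB Add1=81; issue SUB r3<-Add1  regs: r0:9,r1:Add2,r2:6,r3:Add1,r4:7
  c10: CDB Add2=81; issue MUL r0<-Mul1  regs: r0:Mul1,r1:81,r2:6,r3:Add1,r4:7
  c11: -  regs: r0:Mul1,r1:81,r2:6,r3:Add1,r4:7

STATUS = VALUE 81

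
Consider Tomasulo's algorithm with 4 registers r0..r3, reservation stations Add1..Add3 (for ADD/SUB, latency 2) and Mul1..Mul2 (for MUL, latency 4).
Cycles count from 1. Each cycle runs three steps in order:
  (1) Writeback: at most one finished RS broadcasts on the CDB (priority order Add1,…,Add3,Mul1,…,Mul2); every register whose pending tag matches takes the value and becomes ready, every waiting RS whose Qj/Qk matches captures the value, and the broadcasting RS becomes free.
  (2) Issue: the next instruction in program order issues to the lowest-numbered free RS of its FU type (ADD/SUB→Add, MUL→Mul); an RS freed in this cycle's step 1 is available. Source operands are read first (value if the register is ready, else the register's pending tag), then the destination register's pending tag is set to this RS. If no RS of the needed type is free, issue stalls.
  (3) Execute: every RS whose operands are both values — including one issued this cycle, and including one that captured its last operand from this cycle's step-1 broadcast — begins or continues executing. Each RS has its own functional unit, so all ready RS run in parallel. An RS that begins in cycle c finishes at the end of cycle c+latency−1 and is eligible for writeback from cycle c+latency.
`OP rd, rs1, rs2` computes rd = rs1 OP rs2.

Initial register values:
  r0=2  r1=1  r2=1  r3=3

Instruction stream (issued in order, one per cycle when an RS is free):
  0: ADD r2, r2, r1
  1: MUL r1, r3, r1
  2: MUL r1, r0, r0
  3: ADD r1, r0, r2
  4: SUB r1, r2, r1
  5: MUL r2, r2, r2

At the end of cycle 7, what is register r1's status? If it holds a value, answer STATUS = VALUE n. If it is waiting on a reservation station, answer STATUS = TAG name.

  c1: issue ADD r2<-Add1  regs: r0:2,r1:1,r2:Add1,r3:3
  c2: issue MUL r1<-Mul1  regs: r0:2,r1:Mul1,r2:Add1,r3:3
  c3: CDB Add1=2; issue MUL r1<-Mul2  regs: r0:2,r1:Mul2,r2:2,r3:3
  c4: issue ADD r1<-Add1  regs: r0:2,r1:Add1,r2:2,r3:3
  c5: issue SUB r1<-Add2  regs: r0:2,r1:Add2,r2:2,r3:3
  c6: CDB Add1=4; stall  regs: r0:2,r1:Add2,r2:2,r3:3
  c7: CDB Mul1=3; issue MUL r2<-Mul1  regs: r0:2,r1:Add2,r2:Mul1,r3:3

STATUS = TAG Add2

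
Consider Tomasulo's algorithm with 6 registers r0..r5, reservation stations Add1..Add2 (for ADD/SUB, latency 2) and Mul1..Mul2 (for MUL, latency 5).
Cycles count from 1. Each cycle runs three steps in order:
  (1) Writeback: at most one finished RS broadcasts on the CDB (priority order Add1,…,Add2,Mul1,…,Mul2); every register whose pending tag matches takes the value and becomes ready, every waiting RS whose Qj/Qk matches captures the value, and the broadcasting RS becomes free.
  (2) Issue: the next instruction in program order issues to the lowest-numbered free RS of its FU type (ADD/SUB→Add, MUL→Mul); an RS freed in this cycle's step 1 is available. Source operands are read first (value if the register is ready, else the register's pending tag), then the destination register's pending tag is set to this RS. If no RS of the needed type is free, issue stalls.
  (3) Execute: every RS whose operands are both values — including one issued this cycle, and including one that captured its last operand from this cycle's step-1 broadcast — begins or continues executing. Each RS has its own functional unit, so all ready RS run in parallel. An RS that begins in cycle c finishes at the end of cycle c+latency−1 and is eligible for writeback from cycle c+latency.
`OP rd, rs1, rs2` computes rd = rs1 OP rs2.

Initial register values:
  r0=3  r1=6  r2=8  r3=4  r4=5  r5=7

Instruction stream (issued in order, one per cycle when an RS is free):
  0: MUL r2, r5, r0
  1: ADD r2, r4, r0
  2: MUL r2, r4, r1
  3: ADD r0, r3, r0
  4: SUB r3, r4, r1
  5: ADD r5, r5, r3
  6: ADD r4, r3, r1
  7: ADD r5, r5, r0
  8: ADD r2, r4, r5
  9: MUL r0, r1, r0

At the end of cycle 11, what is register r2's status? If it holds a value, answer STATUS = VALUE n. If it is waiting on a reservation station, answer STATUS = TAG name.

STATUS = TAG Add2

  c1: issue MUL r2<-Mul1  regs: r0:3,r1:6,r2:Mul1,r3:4,r4:5,r5:7
  c2: issue ADD r2<-Add1  regs: r0:3,r1:6,r2:Add1,r3:4,r4:5,r5:7
  c3: issue MUL r2<-Mul2  regs: r0:3,r1:6,r2:Mul2,r3:4,r4:5,r5:7
  c4: CDB Add1=8; issue ADD r0<-Add1  regs: r0:Add1,r1:6,r2:Mul2,r3:4,r4:5,r5:7
  c5: issue SUB r3<-Add2  regs: r0:Add1,r1:6,r2:Mul2,r3:Add2,r4:5,r5:7
  c6: CDB Add1=7; issue ADD r5<-Add1  regs: r0:7,r1:6,r2:Mul2,r3:Add2,r4:5,r5:Add1
  c7: CDB Add2=-1; issue ADD r4<-Add2  regs: r0:7,r1:6,r2:Mul2,r3:-1,r4:Add2,r5:Add1
  c8: CDB Mul1=21; stall  regs: r0:7,r1:6,r2:Mul2,r3:-1,r4:Add2,r5:Add1
  c9: CDB Add1=6; issue ADD r5<-Add1  regs: r0:7,r1:6,r2:Mul2,r3:-1,r4:Add2,r5:Add1
  c10: CDB Add2=5; issue ADD r2<-Add2  regs: r0:7,r1:6,r2:Add2,r3:-1,r4:5,r5:Add1
  c11: CDB Add1=13; issue MUL r0<-Mul1  regs: r0:Mul1,r1:6,r2:Add2,r3:-1,r4:5,r5:13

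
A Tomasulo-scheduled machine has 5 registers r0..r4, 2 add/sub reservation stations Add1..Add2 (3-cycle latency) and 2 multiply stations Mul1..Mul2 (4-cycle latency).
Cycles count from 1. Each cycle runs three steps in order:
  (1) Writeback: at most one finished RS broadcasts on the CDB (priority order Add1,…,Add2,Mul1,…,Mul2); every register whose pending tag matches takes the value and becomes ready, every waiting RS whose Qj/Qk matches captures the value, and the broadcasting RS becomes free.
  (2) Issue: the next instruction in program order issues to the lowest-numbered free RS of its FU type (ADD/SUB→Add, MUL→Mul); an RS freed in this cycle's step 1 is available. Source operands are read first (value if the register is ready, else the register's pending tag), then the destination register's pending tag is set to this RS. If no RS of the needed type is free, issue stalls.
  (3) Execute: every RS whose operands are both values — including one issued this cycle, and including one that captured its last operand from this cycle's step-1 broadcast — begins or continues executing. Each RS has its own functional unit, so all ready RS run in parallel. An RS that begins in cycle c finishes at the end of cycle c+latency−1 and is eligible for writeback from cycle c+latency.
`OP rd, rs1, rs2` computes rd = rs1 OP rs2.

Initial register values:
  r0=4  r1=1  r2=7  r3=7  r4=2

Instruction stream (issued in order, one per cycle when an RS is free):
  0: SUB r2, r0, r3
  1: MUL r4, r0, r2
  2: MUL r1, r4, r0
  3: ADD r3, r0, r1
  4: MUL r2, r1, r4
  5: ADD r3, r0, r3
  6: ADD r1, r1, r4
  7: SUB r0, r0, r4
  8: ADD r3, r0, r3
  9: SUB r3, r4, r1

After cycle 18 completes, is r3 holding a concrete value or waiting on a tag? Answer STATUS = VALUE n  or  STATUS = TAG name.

STATUS = TAG Add2

  c1: issue SUB r2<-Add1  regs: r0:4,r1:1,r2:Add1,r3:7,r4:2
  c2: issue MUL r4<-Mul1  regs: r0:4,r1:1,r2:Add1,r3:7,r4:Mul1
  c3: issue MUL r1<-Mul2  regs: r0:4,r1:Mul2,r2:Add1,r3:7,r4:Mul1
  c4: CDB Add1=-3; issue ADD r3<-Add1  regs: r0:4,r1:Mul2,r2:-3,r3:Add1,r4:Mul1
  c5: stall  regs: r0:4,r1:Mul2,r2:-3,r3:Add1,r4:Mul1
  c6: stall  regs: r0:4,r1:Mul2,r2:-3,r3:Add1,r4:Mul1
  c7: stall  regs: r0:4,r1:Mul2,r2:-3,r3:Add1,r4:Mul1
  c8: CDB Mul1=-12; issue MUL r2<-Mul1  regs: r0:4,r1:Mul2,r2:Mul1,r3:Add1,r4:-12
  c9: issue ADD r3<-Add2  regs: r0:4,r1:Mul2,r2:Mul1,r3:Add2,r4:-12
  c10: stall  regs: r0:4,r1:Mul2,r2:Mul1,r3:Add2,r4:-12
  c11: stall  regs: r0:4,r1:Mul2,r2:Mul1,r3:Add2,r4:-12
  c12: CDB Mul2=-48; stall  regs: r0:4,r1:-48,r2:Mul1,r3:Add2,r4:-12
  c13: stall  regs: r0:4,r1:-48,r2:Mul1,r3:Add2,r4:-12
  c14: stall  regs: r0:4,r1:-48,r2:Mul1,r3:Add2,r4:-12
  c15: CDB Add1=-44; issue ADD r1<-Add1  regs: r0:4,r1:Add1,r2:Mul1,r3:Add2,r4:-12
  c16: CDB Mul1=576; stall  regs: r0:4,r1:Add1,r2:576,r3:Add2,r4:-12
  c17: stall  regs: r0:4,r1:Add1,r2:576,r3:Add2,r4:-12
  c18: CDB Add1=-60; issue SUB r0<-Add1  regs: r0:Add1,r1:-60,r2:576,r3:Add2,r4:-12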